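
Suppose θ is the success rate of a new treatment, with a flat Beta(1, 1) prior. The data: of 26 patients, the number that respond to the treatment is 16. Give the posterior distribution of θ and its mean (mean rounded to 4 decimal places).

Posterior: Beta(17, 11); mean ≈ 0.6071

The binomial likelihood is conjugate to the Beta prior: with 16 successes and 10 failures, the posterior is Beta(1+16, 1+10) = Beta(17, 11).
E[θ | data] = 17/(17+11) = 0.6071.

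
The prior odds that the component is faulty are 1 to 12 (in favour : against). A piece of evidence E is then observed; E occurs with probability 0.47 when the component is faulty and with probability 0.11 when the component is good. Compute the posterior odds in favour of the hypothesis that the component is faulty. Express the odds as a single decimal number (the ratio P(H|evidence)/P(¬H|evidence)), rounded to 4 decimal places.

Posterior odds ≈ 0.3561

Prior odds = 1/12 = 0.083333. In log-odds, ln(0.083333) = -2.4849.
Add log likelihood ratio: ln(4.2727) = 1.4523.
Posterior log-odds = -1.0327, so posterior odds = exp(-1.0327) = 0.35606.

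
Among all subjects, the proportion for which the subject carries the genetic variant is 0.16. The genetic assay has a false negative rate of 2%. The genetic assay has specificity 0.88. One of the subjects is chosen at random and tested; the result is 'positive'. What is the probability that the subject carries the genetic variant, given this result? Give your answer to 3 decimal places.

P(H | E) ≈ 0.609

Write H for 'the subject carries the genetic variant'. Prior odds H:¬H = 0.16/0.84 = 0.19048. For the 'positive' outcome, the likelihood ratio is 0.98/0.12 = 8.1667.
Posterior odds = 0.19048 × 8.1667 = 1.5556, so P(H|E) = 1.5556/(1+1.5556) = 0.609.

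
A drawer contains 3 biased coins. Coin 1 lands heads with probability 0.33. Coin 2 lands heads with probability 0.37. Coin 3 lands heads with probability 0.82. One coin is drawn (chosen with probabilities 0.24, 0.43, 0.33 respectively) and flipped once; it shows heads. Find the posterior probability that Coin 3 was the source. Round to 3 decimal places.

Posterior probability ≈ 0.532

Tabulate prior·likelihood by source: [1] prior 0.24, lik 0.33, product 0.07920; [2] prior 0.43, lik 0.37, product 0.1591; [3] prior 0.33, lik 0.82, product 0.2706.
Normalizing constant = 0.50890; the posterior for Coin 3 is its product over the sum, 0.2706/0.50890 = 0.532.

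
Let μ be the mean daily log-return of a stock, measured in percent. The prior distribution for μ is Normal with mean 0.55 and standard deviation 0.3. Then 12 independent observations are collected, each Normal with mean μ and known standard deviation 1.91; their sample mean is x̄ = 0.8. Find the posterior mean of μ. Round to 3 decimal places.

Posterior mean ≈ 0.607

With known σ, the Normal prior is conjugate. Weight on the data is w = (n/σ²)/(n/σ² + 1/τ₀²) = 3.28938/(3.28938+11.1111) = 0.22842.
Posterior mean = w·x̄ + (1−w)·μ₀ = 0.22842·0.8 + 0.77158·0.55 = 0.607.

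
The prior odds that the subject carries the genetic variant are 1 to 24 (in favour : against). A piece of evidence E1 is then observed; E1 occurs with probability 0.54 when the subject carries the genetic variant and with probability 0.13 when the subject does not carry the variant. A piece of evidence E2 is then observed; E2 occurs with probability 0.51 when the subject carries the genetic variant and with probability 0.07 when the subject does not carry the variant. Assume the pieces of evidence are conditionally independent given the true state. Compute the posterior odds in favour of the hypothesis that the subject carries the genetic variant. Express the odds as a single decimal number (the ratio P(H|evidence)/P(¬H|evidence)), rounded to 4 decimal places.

Posterior odds ≈ 1.2610

Prior odds = 1/24 = 0.041667. In log-odds, ln(0.041667) = -3.1781.
Add log likelihood ratios: ln(4.1538) + ln(7.2857) = 3.4100.
Posterior log-odds = 0.23190, so posterior odds = exp(0.23190) = 1.2610.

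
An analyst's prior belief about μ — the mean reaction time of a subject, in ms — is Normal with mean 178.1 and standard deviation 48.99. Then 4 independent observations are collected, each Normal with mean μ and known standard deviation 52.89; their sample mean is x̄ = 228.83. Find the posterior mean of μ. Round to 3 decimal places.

Prior precision 1/τ₀² = 1/48.99² = 0.00041666; data precision n/σ² = 4/52.89² = 0.00142992.
Posterior precision = 0.00041666 + 0.00142992 = 0.00184659.
Posterior mean = (0.00041666·178.1 + 0.00142992·228.83) / 0.00184659 = 217.383.

Posterior mean ≈ 217.383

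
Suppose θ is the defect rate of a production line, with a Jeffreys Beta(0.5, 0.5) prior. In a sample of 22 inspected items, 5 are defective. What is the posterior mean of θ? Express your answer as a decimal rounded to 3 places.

The binomial likelihood is conjugate to the Beta prior: with 5 successes and 17 failures, the posterior is Beta(0.5+5, 0.5+17) = Beta(5.5, 17.5).
E[θ | data] = 5.5/(5.5+17.5) = 0.239.

Posterior mean ≈ 0.239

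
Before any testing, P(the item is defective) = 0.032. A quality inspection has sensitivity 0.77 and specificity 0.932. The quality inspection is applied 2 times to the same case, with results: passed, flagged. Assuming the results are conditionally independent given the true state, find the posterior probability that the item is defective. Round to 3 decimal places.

Posterior P(H) ≈ 0.085

With H the event that the item is defective, the joint likelihood of the observed sequence is P(data|H) = 0.23·0.77 = 0.17710 and P(data|¬H) = 0.932·0.068 = 0.063376.
Bayes: P(H|data) = 0.032·0.17710 / (0.032·0.17710 + 0.968·0.063376) = 0.0056672/0.067015 = 0.0846.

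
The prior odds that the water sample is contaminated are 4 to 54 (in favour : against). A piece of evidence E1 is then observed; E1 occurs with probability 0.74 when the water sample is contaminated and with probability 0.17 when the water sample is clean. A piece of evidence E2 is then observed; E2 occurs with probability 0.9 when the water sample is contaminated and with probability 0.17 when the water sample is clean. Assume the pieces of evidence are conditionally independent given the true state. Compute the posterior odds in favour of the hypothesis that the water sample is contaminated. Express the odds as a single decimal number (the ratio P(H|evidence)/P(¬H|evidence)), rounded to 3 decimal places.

Posterior odds ≈ 1.707

Prior odds = 4/54 = 0.074074. In log-odds, ln(0.074074) = -2.6027.
Add log likelihood ratios: ln(4.3529) + ln(5.2941) = 3.1374.
Posterior log-odds = 0.53476, so posterior odds = exp(0.53476) = 1.7070.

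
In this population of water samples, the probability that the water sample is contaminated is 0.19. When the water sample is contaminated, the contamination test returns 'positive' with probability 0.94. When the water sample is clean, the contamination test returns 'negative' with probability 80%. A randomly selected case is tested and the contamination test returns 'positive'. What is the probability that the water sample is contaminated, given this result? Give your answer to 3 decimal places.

P(H | E) ≈ 0.524

Write H for 'the water sample is contaminated'. Prior odds H:¬H = 0.19/0.81 = 0.23457. For the 'positive' outcome, the likelihood ratio is 0.94/0.2 = 4.7000.
Posterior odds = 0.23457 × 4.7000 = 1.1025, so P(H|E) = 1.1025/(1+1.1025) = 0.524.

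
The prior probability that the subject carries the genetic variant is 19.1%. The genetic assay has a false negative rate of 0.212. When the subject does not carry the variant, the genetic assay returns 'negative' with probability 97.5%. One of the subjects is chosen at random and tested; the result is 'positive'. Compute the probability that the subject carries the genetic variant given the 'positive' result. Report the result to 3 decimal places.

Write H for 'the subject carries the genetic variant'. Prior odds H:¬H = 0.191/0.809 = 0.23609. For the 'positive' outcome, the likelihood ratio is 0.788/0.025 = 31.520.
Posterior odds = 0.23609 × 31.520 = 7.4417, so P(H|E) = 7.4417/(1+7.4417) = 0.882.

P(H | E) ≈ 0.882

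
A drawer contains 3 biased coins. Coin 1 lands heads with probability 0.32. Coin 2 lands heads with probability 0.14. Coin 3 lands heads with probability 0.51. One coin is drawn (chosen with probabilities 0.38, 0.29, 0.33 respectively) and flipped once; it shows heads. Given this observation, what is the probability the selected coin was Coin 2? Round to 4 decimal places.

Tabulate prior·likelihood by source: [1] prior 0.38, lik 0.32, product 0.1216; [2] prior 0.29, lik 0.14, product 0.04060; [3] prior 0.33, lik 0.51, product 0.1683.
Normalizing constant = 0.33050; the posterior for Coin 2 is its product over the sum, 0.04060/0.33050 = 0.1228.

Posterior probability ≈ 0.1228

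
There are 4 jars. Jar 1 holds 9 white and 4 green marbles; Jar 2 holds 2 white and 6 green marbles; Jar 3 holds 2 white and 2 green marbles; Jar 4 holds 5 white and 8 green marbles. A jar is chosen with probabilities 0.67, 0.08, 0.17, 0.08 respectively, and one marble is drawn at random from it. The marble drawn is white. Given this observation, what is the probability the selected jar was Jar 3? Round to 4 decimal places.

Posterior probability ≈ 0.1418

P(white|Jar 1) = 0.6923; P(white|Jar 2) = 0.25; P(white|Jar 3) = 0.5; P(white|Jar 4) = 0.3846.
Prior × likelihood for each source: 0.67·0.6923=0.4638, 0.08·0.25=0.02000, 0.17·0.5=0.08500, 0.08·0.3846=0.03077. Summing gives P(white) = 0.59962.
P(Jar 3 | white) = 0.08500 / 0.59962 = 0.1418.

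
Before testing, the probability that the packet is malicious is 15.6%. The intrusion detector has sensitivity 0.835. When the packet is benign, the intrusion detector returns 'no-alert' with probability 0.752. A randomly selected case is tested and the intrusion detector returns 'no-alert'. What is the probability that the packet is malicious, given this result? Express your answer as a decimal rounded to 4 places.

P(H | E) ≈ 0.0390

Let H be the event that the packet is malicious. P(H) = 0.156, so P(¬H) = 0.844. With E the 'no-alert' result, P(E|H) = 0.165 and P(E|¬H) = 0.752.
P(E) = 0.165·0.156 + 0.752·0.844 = 0.025740 + 0.63469 = 0.66043.
By Bayes' theorem, P(H|E) = 0.025740 / 0.66043 = 0.0390.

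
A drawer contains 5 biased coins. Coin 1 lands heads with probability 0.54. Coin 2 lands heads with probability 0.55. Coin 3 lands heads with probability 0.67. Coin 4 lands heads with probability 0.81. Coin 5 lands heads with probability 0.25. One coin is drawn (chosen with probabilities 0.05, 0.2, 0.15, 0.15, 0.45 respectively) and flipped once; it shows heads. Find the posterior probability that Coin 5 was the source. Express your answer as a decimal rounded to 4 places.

Tabulate prior·likelihood by source: [1] prior 0.05, lik 0.54, product 0.02700; [2] prior 0.2, lik 0.55, product 0.1100; [3] prior 0.15, lik 0.67, product 0.1005; [4] prior 0.15, lik 0.81, product 0.1215; [5] prior 0.45, lik 0.25, product 0.1125.
Normalizing constant = 0.47150; the posterior for Coin 5 is its product over the sum, 0.1125/0.47150 = 0.2386.

Posterior probability ≈ 0.2386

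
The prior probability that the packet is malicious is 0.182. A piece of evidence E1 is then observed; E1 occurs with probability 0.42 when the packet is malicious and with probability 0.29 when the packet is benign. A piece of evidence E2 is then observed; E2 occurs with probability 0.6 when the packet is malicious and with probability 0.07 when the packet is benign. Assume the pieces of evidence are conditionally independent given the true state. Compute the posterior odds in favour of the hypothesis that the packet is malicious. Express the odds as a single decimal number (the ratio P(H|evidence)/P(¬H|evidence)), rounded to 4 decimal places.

Prior odds = 0.182/(1−0.182) = 0.22249.
Likelihood ratio for E1 = 0.42/0.29 = 1.4483.
Likelihood ratio for E2 = 0.6/0.07 = 8.5714.
Posterior odds = prior odds × LR₁ × LR₂ = 2.7620.

Posterior odds ≈ 2.7620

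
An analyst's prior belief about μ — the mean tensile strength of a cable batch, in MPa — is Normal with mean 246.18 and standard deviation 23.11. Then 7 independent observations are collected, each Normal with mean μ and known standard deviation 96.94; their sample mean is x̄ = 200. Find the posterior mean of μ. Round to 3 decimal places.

With known σ, the Normal prior is conjugate. Weight on the data is w = (n/σ²)/(n/σ² + 1/τ₀²) = 0.00074489/(0.00074489+0.00187241) = 0.28460.
Posterior mean = w·x̄ + (1−w)·μ₀ = 0.28460·200 + 0.71540·246.18 = 233.037.

Posterior mean ≈ 233.037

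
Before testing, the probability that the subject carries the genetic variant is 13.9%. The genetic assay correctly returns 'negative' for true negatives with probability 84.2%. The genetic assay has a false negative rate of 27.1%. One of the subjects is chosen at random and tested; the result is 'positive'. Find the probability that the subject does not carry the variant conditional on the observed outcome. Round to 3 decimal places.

Write H for 'the subject carries the genetic variant'. Prior odds H:¬H = 0.139/0.861 = 0.16144. For the 'positive' outcome, the likelihood ratio is 0.729/0.158 = 4.6139.
Posterior odds = 0.16144 × 4.6139 = 0.74487, so P(H|E) = 0.74487/(1+0.74487) = 0.427. Then P(¬H|E) = 1 − 0.427 = 0.573.

P(¬H | E) ≈ 0.573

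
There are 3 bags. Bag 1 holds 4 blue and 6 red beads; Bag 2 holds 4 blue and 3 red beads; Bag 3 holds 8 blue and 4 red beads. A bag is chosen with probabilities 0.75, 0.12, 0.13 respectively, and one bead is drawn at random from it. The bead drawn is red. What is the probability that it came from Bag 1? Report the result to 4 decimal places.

Posterior probability ≈ 0.8260

Tabulate prior·likelihood by source: [1] prior 0.75, lik 0.6, product 0.4500; [2] prior 0.12, lik 0.4286, product 0.05143; [3] prior 0.13, lik 0.3333, product 0.04333.
Normalizing constant = 0.54476; the posterior for Bag 1 is its product over the sum, 0.4500/0.54476 = 0.8260.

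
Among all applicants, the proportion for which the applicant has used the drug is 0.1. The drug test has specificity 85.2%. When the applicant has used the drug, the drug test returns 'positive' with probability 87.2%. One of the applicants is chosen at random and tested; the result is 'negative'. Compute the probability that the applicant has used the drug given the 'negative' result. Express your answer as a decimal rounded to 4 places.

Write H for 'the applicant has used the drug'. Prior odds H:¬H = 0.1/0.9 = 0.11111. For the 'negative' outcome, the likelihood ratio is 0.128/0.852 = 0.15023.
Posterior odds = 0.11111 × 0.15023 = 0.016693, so P(H|E) = 0.016693/(1+0.016693) = 0.0164.

P(H | E) ≈ 0.0164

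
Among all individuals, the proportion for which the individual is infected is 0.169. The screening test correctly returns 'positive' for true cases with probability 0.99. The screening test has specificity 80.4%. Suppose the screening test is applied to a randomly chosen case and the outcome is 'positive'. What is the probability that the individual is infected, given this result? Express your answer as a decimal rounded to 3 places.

Write H for 'the individual is infected'. Prior odds H:¬H = 0.169/0.831 = 0.20337. For the 'positive' outcome, the likelihood ratio is 0.99/0.196 = 5.0510.
Posterior odds = 0.20337 × 5.0510 = 1.0272, so P(H|E) = 1.0272/(1+1.0272) = 0.507.

P(H | E) ≈ 0.507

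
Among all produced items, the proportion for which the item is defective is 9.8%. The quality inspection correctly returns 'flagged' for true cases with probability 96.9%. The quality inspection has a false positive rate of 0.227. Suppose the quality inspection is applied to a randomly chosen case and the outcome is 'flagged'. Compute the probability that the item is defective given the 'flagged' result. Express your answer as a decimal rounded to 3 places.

P(H | E) ≈ 0.317

Write H for 'the item is defective'. Prior odds H:¬H = 0.098/0.902 = 0.10865. For the 'flagged' outcome, the likelihood ratio is 0.969/0.227 = 4.2687.
Posterior odds = 0.10865 × 4.2687 = 0.46379, so P(H|E) = 0.46379/(1+0.46379) = 0.317.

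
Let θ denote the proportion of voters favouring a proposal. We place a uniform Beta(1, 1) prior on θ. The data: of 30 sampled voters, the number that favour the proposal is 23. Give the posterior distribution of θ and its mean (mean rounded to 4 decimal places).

Posterior: Beta(24, 8); mean ≈ 0.7500

The binomial likelihood is conjugate to the Beta prior: with 23 successes and 7 failures, the posterior is Beta(1+23, 1+7) = Beta(24, 8).
E[θ | data] = 24/(24+8) = 0.7500.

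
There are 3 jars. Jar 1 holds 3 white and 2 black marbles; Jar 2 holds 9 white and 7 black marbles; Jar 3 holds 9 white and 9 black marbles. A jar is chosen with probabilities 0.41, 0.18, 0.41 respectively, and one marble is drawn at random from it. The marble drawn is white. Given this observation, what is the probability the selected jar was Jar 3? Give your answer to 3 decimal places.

Tabulate prior·likelihood by source: [1] prior 0.41, lik 0.6, product 0.2460; [2] prior 0.18, lik 0.5625, product 0.1012; [3] prior 0.41, lik 0.5, product 0.2050.
Normalizing constant = 0.55225; the posterior for Jar 3 is its product over the sum, 0.2050/0.55225 = 0.371.

Posterior probability ≈ 0.371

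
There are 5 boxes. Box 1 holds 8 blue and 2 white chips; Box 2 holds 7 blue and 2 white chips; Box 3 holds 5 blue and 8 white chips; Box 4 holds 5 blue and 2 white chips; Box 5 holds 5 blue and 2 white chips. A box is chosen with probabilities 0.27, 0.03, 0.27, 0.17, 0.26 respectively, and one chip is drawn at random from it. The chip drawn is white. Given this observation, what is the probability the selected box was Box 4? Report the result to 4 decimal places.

Posterior probability ≈ 0.1389

Tabulate prior·likelihood by source: [1] prior 0.27, lik 0.2, product 0.05400; [2] prior 0.03, lik 0.2222, product 0.006667; [3] prior 0.27, lik 0.6154, product 0.1662; [4] prior 0.17, lik 0.2857, product 0.04857; [5] prior 0.26, lik 0.2857, product 0.07429.
Normalizing constant = 0.34968; the posterior for Box 4 is its product over the sum, 0.04857/0.34968 = 0.1389.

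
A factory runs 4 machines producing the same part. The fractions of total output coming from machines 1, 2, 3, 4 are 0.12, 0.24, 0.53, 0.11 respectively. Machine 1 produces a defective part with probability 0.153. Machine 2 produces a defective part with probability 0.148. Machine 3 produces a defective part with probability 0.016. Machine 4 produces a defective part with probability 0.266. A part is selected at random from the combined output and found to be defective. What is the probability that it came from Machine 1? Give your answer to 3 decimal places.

Posterior probability ≈ 0.200

Tabulate prior·likelihood by source: [1] prior 0.12, lik 0.153, product 0.01836; [2] prior 0.24, lik 0.148, product 0.03552; [3] prior 0.53, lik 0.016, product 0.008480; [4] prior 0.11, lik 0.266, product 0.02926.
Normalizing constant = 0.091620; the posterior for Machine 1 is its product over the sum, 0.01836/0.091620 = 0.200.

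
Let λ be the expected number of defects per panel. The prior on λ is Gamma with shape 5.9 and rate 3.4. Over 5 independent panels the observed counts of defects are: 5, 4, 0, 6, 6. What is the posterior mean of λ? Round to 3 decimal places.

The Poisson likelihood adds the total count to the shape and the number of exposure periods to the rate. Here ∑xᵢ = 21 and n = 5, so shape 5.9→26.9 and rate 3.4→8.4.
E[λ | data] = 26.9/8.4 = 3.202.

Posterior mean ≈ 3.202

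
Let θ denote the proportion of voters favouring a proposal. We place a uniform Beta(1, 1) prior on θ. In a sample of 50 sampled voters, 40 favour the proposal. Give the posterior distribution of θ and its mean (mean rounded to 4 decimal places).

Observing 40 successes and 10 failures updates Beta(1, 1) by adding the success and failure counts to the two shape parameters: α = 1+40 = 41, β = 1+10 = 11.
E[θ | data] = 41/(41+11) = 0.7885.

Posterior: Beta(41, 11); mean ≈ 0.7885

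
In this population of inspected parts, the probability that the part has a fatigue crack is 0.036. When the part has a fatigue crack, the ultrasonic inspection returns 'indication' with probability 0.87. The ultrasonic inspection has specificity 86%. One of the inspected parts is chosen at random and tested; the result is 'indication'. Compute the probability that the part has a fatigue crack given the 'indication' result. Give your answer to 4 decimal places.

Let H be the event that the part has a fatigue crack. P(H) = 0.036, so P(¬H) = 0.964. With E the 'indication' result, P(E|H) = 0.87 and P(E|¬H) = 0.14.
P(E) = 0.87·0.036 + 0.14·0.964 = 0.031320 + 0.13496 = 0.16628.
By Bayes' theorem, P(H|E) = 0.031320 / 0.16628 = 0.1884.

P(H | E) ≈ 0.1884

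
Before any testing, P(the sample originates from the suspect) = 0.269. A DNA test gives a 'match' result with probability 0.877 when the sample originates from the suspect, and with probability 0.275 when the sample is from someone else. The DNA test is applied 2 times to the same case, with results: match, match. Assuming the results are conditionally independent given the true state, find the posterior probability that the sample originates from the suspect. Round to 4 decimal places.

Posterior P(H) ≈ 0.7891

With H the event that the sample originates from the suspect, the joint likelihood of the observed sequence is P(data|H) = 0.877·0.877 = 0.76913 and P(data|¬H) = 0.275·0.275 = 0.075625.
Bayes: P(H|data) = 0.269·0.76913 / (0.269·0.76913 + 0.731·0.075625) = 0.20690/0.26218 = 0.7891.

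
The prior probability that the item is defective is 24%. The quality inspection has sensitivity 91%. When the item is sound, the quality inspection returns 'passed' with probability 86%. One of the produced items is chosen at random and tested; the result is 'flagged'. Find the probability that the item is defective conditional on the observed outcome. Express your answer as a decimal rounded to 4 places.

Write H for 'the item is defective'. Prior odds H:¬H = 0.24/0.76 = 0.31579. For the 'flagged' outcome, the likelihood ratio is 0.91/0.14 = 6.5000.
Posterior odds = 0.31579 × 6.5000 = 2.0526, so P(H|E) = 2.0526/(1+2.0526) = 0.6724.

P(H | E) ≈ 0.6724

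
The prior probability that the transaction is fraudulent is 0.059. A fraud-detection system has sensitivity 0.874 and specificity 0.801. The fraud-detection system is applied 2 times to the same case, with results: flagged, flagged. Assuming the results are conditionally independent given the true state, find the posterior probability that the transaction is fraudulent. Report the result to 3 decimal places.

Posterior P(H) ≈ 0.547

With H the event that the transaction is fraudulent, the joint likelihood of the observed sequence is P(data|H) = 0.874·0.874 = 0.76388 and P(data|¬H) = 0.199·0.199 = 0.039601.
Bayes: P(H|data) = 0.059·0.76388 / (0.059·0.76388 + 0.941·0.039601) = 0.045069/0.082333 = 0.5474.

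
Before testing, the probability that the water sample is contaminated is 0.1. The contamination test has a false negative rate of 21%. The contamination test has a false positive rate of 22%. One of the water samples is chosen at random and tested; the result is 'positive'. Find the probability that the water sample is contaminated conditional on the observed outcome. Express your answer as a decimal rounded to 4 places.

P(H | E) ≈ 0.2852

Write H for 'the water sample is contaminated'. Prior odds H:¬H = 0.1/0.9 = 0.11111. For the 'positive' outcome, the likelihood ratio is 0.79/0.22 = 3.5909.
Posterior odds = 0.11111 × 3.5909 = 0.39899, so P(H|E) = 0.39899/(1+0.39899) = 0.2852.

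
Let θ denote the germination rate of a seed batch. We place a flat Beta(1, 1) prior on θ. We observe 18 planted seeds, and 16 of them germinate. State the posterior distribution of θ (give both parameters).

Observing 16 successes and 2 failures updates Beta(1, 1) by adding the success and failure counts to the two shape parameters: α = 1+16 = 17, β = 1+2 = 3.

Posterior: Beta(17, 3)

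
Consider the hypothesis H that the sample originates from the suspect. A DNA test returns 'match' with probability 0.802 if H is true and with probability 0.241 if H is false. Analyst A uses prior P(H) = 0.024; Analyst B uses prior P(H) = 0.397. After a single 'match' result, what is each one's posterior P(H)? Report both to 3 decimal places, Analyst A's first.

Analyst A: 0.076; Analyst B: 0.687

P('+'|H) = 0.802, P('+'|¬H) = 0.241.
Analyst A: numerator 0.802·0.024 = 0.019248; evidence = 0.019248+0.241·0.976 = 0.25446; posterior = 0.076.
Analyst B: numerator 0.802·0.397 = 0.31839; evidence = 0.31839+0.241·0.603 = 0.46372; posterior = 0.687.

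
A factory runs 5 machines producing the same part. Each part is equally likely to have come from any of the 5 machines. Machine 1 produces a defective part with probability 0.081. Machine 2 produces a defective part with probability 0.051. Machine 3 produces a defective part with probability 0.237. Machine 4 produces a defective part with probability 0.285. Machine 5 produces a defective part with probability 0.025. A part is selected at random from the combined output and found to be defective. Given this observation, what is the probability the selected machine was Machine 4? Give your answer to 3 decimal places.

P(defective|M1) = 0.081; P(defective|M2) = 0.051; P(defective|M3) = 0.237; P(defective|M4) = 0.285; P(defective|M5) = 0.025.
Prior × likelihood for each source: 0.2·0.081=0.01620, 0.2·0.051=0.01020, 0.2·0.237=0.04740, 0.2·0.285=0.05700, 0.2·0.025=0.005000. Summing gives P(defective) = 0.13580.
P(Machine 4 | defective) = 0.05700 / 0.13580 = 0.420.

Posterior probability ≈ 0.420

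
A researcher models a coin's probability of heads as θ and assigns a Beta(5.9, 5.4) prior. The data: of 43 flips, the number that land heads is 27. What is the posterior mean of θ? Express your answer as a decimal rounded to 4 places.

Posterior mean ≈ 0.6059

Observing 27 successes and 16 failures updates Beta(5.9, 5.4) by adding the success and failure counts to the two shape parameters: α = 5.9+27 = 32.9, β = 5.4+16 = 21.4.
Posterior mean = α/(α+β) = 32.9/54.3 = 0.6059.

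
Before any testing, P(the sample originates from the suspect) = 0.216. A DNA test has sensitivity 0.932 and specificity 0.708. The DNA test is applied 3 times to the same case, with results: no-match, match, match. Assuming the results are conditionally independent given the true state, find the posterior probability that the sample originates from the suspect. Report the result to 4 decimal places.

Let H be the event that the sample originates from the suspect; start with P(H) = 0.216. P('match'|H) = 0.932, P('match'|¬H) = 0.292.
Update on result 1 ('no-match'): P(H) ← 0.068·0.2160 / (0.068·0.2160 + 0.708·0.7840) = 0.014688/0.56976 = 0.0258.
Update on result 2 ('match'): P(H) ← 0.932·0.0258 / (0.932·0.0258 + 0.292·0.9742) = 0.024026/0.30850 = 0.0779.
Update on result 3 ('match'): P(H) ← 0.932·0.0779 / (0.932·0.0779 + 0.292·0.9221) = 0.072585/0.34184 = 0.2123.

Posterior P(H) ≈ 0.2123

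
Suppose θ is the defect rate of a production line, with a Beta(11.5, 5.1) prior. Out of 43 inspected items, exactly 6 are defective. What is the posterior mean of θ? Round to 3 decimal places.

Observing 6 successes and 37 failures updates Beta(11.5, 5.1) by adding the success and failure counts to the two shape parameters: α = 11.5+6 = 17.5, β = 5.1+37 = 42.1.
Posterior mean = α/(α+β) = 17.5/59.6 = 0.294.

Posterior mean ≈ 0.294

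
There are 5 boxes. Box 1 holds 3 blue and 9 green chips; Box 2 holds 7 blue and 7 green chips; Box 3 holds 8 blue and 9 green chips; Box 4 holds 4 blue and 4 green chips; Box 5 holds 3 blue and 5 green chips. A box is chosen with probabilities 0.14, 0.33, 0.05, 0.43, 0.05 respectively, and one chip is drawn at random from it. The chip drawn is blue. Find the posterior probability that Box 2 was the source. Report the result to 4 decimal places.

P(blue|Box 1) = 0.25; P(blue|Box 2) = 0.5; P(blue|Box 3) = 0.4706; P(blue|Box 4) = 0.5; P(blue|Box 5) = 0.375.
Prior × likelihood for each source: 0.14·0.25=0.03500, 0.33·0.5=0.1650, 0.05·0.4706=0.02353, 0.43·0.5=0.2150, 0.05·0.375=0.01875. Summing gives P(blue) = 0.45728.
P(Box 2 | blue) = 0.1650 / 0.45728 = 0.3608.

Posterior probability ≈ 0.3608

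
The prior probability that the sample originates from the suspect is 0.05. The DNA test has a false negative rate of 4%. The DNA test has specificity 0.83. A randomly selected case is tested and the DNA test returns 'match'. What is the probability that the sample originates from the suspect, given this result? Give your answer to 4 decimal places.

Let H be the event that the sample originates from the suspect. P(H) = 0.05, so P(¬H) = 0.95. With E the 'match' result, P(E|H) = 0.96 and P(E|¬H) = 0.17.
P(E) = 0.96·0.05 + 0.17·0.95 = 0.048000 + 0.16150 = 0.20950.
By Bayes' theorem, P(H|E) = 0.048000 / 0.20950 = 0.2291.

P(H | E) ≈ 0.2291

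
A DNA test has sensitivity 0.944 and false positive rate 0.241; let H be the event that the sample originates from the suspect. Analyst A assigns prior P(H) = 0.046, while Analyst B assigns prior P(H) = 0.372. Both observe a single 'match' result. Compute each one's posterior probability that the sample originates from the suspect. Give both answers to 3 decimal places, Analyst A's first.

The likelihood ratio for a 'match' result is 0.944/0.241 = 3.9170.
Analyst A: prior odds 0.046/0.954 = 0.048218; posterior odds 0.18887; posterior probability 0.159.
Analyst B: prior odds 0.372/0.628 = 0.59236; posterior odds 2.3203; posterior probability 0.699.

Analyst A: 0.159; Analyst B: 0.699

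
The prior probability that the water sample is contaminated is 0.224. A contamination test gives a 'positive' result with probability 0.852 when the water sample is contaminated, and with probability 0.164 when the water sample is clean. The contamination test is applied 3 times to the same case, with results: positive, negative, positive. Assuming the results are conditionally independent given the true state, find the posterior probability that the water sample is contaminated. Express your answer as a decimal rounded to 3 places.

Let H be the event that the water sample is contaminated; start with P(H) = 0.224. P('positive'|H) = 0.852, P('positive'|¬H) = 0.164.
Update on result 1 ('positive'): P(H) ← 0.852·0.2240 / (0.852·0.2240 + 0.164·0.7760) = 0.19085/0.31811 = 0.5999.
Update on result 2 ('negative'): P(H) ← 0.148·0.5999 / (0.148·0.5999 + 0.836·0.4001) = 0.088791/0.42324 = 0.2098.
Update on result 3 ('positive'): P(H) ← 0.852·0.2098 / (0.852·0.2098 + 0.164·0.7902) = 0.17874/0.30833 = 0.5797.

Posterior P(H) ≈ 0.580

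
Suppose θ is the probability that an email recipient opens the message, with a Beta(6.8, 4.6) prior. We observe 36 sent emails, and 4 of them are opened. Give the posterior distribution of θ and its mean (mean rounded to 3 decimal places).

Posterior: Beta(10.8, 36.6); mean ≈ 0.228

The binomial likelihood is conjugate to the Beta prior: with 4 successes and 32 failures, the posterior is Beta(6.8+4, 4.6+32) = Beta(10.8, 36.6).
Posterior mean = α/(α+β) = 10.8/47.4 = 0.228.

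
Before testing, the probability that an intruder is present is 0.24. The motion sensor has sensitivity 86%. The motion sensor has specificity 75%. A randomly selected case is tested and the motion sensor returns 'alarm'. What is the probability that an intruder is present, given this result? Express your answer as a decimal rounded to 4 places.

Let H be the event that an intruder is present. P(H) = 0.24, so P(¬H) = 0.76. With E the 'alarm' result, P(E|H) = 0.86 and P(E|¬H) = 0.25.
P(E) = 0.86·0.24 + 0.25·0.76 = 0.20640 + 0.19000 = 0.39640.
By Bayes' theorem, P(H|E) = 0.20640 / 0.39640 = 0.5207.

P(H | E) ≈ 0.5207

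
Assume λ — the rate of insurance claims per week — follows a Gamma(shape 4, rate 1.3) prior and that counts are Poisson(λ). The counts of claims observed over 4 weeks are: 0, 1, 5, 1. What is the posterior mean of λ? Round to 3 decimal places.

Posterior mean ≈ 2.075

Total count ∑xᵢ = 7 over n = 4 weeks.
Gamma is conjugate to the Poisson likelihood: posterior is Gamma(shape = 4+7 = 11, rate = 1.3+4 = 5.3).
Posterior mean = shape/rate = 11/5.3 = 2.075.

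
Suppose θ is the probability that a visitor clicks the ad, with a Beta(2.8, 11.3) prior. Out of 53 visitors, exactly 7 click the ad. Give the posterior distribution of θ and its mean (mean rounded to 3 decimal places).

Observing 7 successes and 46 failures updates Beta(2.8, 11.3) by adding the success and failure counts to the two shape parameters: α = 2.8+7 = 9.8, β = 11.3+46 = 57.3.
E[θ | data] = 9.8/(9.8+57.3) = 0.146.

Posterior: Beta(9.8, 57.3); mean ≈ 0.146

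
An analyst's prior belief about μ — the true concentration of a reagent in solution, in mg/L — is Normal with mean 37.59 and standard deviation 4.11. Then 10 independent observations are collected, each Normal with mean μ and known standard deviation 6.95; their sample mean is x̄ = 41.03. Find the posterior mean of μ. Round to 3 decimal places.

Prior precision 1/τ₀² = 1/4.11² = 0.0591993; data precision n/σ² = 10/6.95² = 0.207029.
Posterior precision = 0.0591993 + 0.207029 = 0.266228.
Posterior mean = (0.0591993·37.59 + 0.207029·41.03) / 0.266228 = 40.265.

Posterior mean ≈ 40.265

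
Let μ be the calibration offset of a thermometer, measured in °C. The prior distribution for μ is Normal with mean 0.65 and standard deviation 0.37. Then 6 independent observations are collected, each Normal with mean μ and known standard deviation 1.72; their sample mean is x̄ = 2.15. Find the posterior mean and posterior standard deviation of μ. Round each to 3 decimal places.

Posterior mean ≈ 0.976; posterior SD ≈ 0.327

With known σ, the Normal prior is conjugate. Weight on the data is w = (n/σ²)/(n/σ² + 1/τ₀²) = 2.02812/(2.02812+7.30460) = 0.21731.
Posterior mean = w·x̄ + (1−w)·μ₀ = 0.21731·2.15 + 0.78269·0.65 = 0.976. Posterior variance = 1/(2.02812+7.30460) = 0.107150, so SD = 0.327.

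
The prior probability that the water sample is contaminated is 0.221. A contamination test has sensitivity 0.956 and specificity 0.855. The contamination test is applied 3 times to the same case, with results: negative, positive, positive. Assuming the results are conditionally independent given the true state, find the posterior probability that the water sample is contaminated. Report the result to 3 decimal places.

Posterior P(H) ≈ 0.388

With H the event that the water sample is contaminated, the joint likelihood of the observed sequence is P(data|H) = 0.044·0.956·0.956 = 0.040213 and P(data|¬H) = 0.855·0.145·0.145 = 0.017976.
Bayes: P(H|data) = 0.221·0.040213 / (0.221·0.040213 + 0.779·0.017976) = 0.0088871/0.022891 = 0.3882.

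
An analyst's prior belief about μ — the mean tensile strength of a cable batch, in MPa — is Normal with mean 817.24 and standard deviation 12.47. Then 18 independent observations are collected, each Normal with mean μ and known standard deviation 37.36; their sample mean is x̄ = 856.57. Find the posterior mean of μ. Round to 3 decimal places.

With known σ, the Normal prior is conjugate. Weight on the data is w = (n/σ²)/(n/σ² + 1/τ₀²) = 0.0128961/(0.0128961+0.00643083) = 0.66726.
Posterior mean = w·x̄ + (1−w)·μ₀ = 0.66726·856.57 + 0.33274·817.24 = 843.483.

Posterior mean ≈ 843.483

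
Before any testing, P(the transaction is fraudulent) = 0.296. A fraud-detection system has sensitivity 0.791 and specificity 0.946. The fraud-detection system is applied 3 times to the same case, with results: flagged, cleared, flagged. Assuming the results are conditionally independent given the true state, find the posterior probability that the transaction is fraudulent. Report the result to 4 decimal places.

With H the event that the transaction is fraudulent, the joint likelihood of the observed sequence is P(data|H) = 0.791·0.209·0.791 = 0.13077 and P(data|¬H) = 0.054·0.946·0.054 = 0.0027585.
Bayes: P(H|data) = 0.296·0.13077 / (0.296·0.13077 + 0.704·0.0027585) = 0.038707/0.040649 = 0.9522.

Posterior P(H) ≈ 0.9522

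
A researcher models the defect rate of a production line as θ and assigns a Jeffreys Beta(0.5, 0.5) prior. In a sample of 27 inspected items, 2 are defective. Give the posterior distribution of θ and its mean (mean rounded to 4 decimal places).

Posterior: Beta(2.5, 25.5); mean ≈ 0.0893

Observing 2 successes and 25 failures updates Beta(0.5, 0.5) by adding the success and failure counts to the two shape parameters: α = 0.5+2 = 2.5, β = 0.5+25 = 25.5.
E[θ | data] = 2.5/(2.5+25.5) = 0.0893.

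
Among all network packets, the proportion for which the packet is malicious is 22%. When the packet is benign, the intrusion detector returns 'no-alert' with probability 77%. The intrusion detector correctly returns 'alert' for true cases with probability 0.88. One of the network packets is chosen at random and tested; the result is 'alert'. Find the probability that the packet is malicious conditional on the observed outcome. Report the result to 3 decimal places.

P(H | E) ≈ 0.519

Write H for 'the packet is malicious'. Prior odds H:¬H = 0.22/0.78 = 0.28205. For the 'alert' outcome, the likelihood ratio is 0.88/0.23 = 3.8261.
Posterior odds = 0.28205 × 3.8261 = 1.0792, so P(H|E) = 1.0792/(1+1.0792) = 0.519.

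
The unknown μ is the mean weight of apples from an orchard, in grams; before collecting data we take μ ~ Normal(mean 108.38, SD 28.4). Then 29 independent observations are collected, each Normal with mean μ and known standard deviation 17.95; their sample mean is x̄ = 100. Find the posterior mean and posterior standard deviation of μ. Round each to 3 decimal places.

With known σ, the Normal prior is conjugate. Weight on the data is w = (n/σ²)/(n/σ² + 1/τ₀²) = 0.0900055/(0.0900055+0.00123983) = 0.98641.
Posterior mean = w·x̄ + (1−w)·μ₀ = 0.98641·100 + 0.013588·108.38 = 100.114. Posterior variance = 1/(0.0900055+0.00123983) = 10.9595, so SD = 3.311.

Posterior mean ≈ 100.114; posterior SD ≈ 3.311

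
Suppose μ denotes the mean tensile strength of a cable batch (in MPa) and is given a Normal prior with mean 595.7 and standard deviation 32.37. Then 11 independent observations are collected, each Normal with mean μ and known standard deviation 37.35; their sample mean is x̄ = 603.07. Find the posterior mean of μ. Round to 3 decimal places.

Posterior mean ≈ 602.274

Prior precision 1/τ₀² = 1/32.37² = 0.00095437; data precision n/σ² = 11/37.35² = 0.00788518.
Posterior precision = 0.00095437 + 0.00788518 = 0.00883954.
Posterior mean = (0.00095437·595.7 + 0.00788518·603.07) / 0.00883954 = 602.274.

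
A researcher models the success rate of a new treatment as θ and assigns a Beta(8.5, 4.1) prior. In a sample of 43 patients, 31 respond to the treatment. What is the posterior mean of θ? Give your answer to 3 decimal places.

Posterior mean ≈ 0.710

Observing 31 successes and 12 failures updates Beta(8.5, 4.1) by adding the success and failure counts to the two shape parameters: α = 8.5+31 = 39.5, β = 4.1+12 = 16.1.
E[θ | data] = 39.5/(39.5+16.1) = 0.710.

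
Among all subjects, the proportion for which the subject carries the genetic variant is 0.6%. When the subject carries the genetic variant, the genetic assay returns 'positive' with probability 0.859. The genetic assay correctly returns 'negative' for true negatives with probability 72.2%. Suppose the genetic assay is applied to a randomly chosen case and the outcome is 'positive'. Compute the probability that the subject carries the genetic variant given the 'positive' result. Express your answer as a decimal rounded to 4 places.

Write H for 'the subject carries the genetic variant'. Prior odds H:¬H = 0.006/0.994 = 0.0060362. For the 'positive' outcome, the likelihood ratio is 0.859/0.278 = 3.0899.
Posterior odds = 0.0060362 × 3.0899 = 0.018651, so P(H|E) = 0.018651/(1+0.018651) = 0.0183.

P(H | E) ≈ 0.0183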